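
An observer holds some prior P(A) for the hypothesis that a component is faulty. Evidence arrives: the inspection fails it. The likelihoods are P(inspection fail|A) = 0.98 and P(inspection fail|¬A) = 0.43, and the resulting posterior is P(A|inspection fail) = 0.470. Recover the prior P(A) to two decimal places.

P(A) = 0.28

Bayes' rule in odds form gives O(A|E) = O(A)·[P(E|A)/P(E|¬A)], hence O(A) = O(A|E)/LR.
Posterior odds = 0.470/(1−0.470) = 0.8868. LR = 0.98/0.43 = 2.2791.
Prior odds = 0.8868/2.2791 = 0.3891, so P(A) = 0.3891/(1+0.3891) ≈ 0.28.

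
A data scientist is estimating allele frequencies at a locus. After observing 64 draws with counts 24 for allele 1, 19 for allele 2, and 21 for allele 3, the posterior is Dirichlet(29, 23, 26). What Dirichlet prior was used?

Dirichlet(5, 4, 5)

For a Dirichlet(α) prior with multinomial counts c, the posterior is Dirichlet(α + c) componentwise.
Subtract each count from the matching posterior parameter: 29−24=5, 23−19=4, 26−21=5.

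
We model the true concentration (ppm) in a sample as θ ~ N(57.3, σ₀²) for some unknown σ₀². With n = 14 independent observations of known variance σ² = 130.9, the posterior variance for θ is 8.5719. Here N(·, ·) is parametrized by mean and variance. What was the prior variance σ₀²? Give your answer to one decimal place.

σ₀² = 103.0

Posterior precision equals prior precision plus data precision: 1/σ_n² = 1/σ₀² + n/σ².
So 1/σ₀² = 1/8.5719 − 14/130.9 = 0.116660 − 0.106952 = 0.009708.
Hence σ₀² = 1/0.009708 ≈ 103.0.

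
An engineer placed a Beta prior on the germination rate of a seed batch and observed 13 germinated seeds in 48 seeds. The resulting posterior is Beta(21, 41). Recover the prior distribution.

Beta(8, 6)

Beta is conjugate to the binomial likelihood: posterior = Beta(a+s, b+f).
So a = 21 − 13 = 8 and b = 41 − 35 = 6.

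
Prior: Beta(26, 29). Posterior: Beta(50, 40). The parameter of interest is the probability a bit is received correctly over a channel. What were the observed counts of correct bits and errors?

A Beta(α, β) prior with s successes and f failures in binomial data gives a Beta(α+s, β+f) posterior.
Match parameters: s=50−26=24, f=40−29=11.

24 correct bits and 11 errors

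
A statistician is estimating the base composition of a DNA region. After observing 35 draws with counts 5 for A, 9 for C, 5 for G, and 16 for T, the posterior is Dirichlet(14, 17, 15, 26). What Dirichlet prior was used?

For a Dirichlet(α) prior with multinomial counts c, the posterior is Dirichlet(α + c) componentwise.
Subtract each count from the matching posterior parameter: 14−5=9, 17−9=8, 15−5=10, 26−16=10.

Dirichlet(9, 8, 10, 10)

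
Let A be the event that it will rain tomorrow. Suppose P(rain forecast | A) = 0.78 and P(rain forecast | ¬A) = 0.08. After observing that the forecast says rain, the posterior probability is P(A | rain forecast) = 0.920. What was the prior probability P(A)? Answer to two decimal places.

P(A) = 0.54

Bayes' rule in odds form gives O(A|E) = O(A)·[P(E|A)/P(E|¬A)], hence O(A) = O(A|E)/LR.
Posterior odds = 0.920/(1−0.920) = 11.5000. LR = 0.78/0.08 = 9.7500.
Prior odds = 11.5000/9.7500 = 1.1795, so P(A) = 1.1795/(1+1.1795) ≈ 0.54.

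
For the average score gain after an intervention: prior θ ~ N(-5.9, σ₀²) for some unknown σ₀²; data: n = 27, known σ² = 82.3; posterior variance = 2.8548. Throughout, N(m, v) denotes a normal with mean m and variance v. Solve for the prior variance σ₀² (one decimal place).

σ₀² = 45.0

Posterior precision equals prior precision plus data precision: 1/σ_n² = 1/σ₀² + n/σ².
So 1/σ₀² = 1/2.8548 − 27/82.3 = 0.350287 − 0.328068 = 0.022219.
Hence σ₀² = 1/0.022219 ≈ 45.0.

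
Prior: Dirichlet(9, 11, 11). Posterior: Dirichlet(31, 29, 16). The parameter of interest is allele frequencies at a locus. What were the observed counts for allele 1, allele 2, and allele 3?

counts (22, 18, 5)

For a Dirichlet(α) prior with multinomial counts c, the posterior is Dirichlet(α + c) componentwise.
Counts are posterior − prior componentwise: 31−9=22, 29−11=18, 16−11=5.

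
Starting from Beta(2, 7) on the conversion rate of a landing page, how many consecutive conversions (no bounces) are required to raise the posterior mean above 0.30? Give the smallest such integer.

After k conversions and 0 bounces the posterior is Beta(2+k, 7), with mean (2+k)/(2+7+k).
Set (2+k)/(9+k) > 0.30 and solve: k > (0.30·9 − 2)/(1 − 0.30) = 1.000.
The smallest integer exceeding 1.000 is 2.

k = 2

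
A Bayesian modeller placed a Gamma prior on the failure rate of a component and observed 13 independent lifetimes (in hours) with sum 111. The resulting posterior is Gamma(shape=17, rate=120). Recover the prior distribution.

For an exponential likelihood with a Gamma(α, β) prior on the rate, n observations with total T give posterior Gamma(α+n, β+T).
So α = 17 − 13 = 4 and β = 120 − 111 = 9.

Gamma(shape=4, rate=9)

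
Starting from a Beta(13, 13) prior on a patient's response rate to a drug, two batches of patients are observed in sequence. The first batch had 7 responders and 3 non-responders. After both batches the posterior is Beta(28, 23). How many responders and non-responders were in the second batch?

8 responders and 7 non-responders

Because Beta–binomial updating is additive in the counts, the combined data contributed (α_post−α_prior, β_post−β_prior) successes and failures.
Total across both batches: 28−13=15 responders, 23−13=10 non-responders.
Subtract the first batch: 15−7=8 responders and 10−3=7 non-responders.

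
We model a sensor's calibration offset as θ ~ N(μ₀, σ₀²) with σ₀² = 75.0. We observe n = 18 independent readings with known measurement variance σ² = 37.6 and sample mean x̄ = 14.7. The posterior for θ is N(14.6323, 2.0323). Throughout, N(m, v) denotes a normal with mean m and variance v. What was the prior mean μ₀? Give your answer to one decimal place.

μ₀ = 12.2

With known observation variance, the Normal–Normal posterior has precision τ_n = τ₀ + n/σ² and mean μ_n = (τ₀μ₀ + (n/σ²)x̄)/τ_n.
Here τ₀ = 1/75.0 = 0.013333 and τ_data = 18/37.6 = 0.478723, so τ_n = 0.492056.
Rearranging for μ₀: μ₀ = (μ_n·τ_n − τ_data·x̄)/τ₀ = (14.6323·0.492056 − 0.478723·14.7) / 0.013333 = 0.162683/0.013333 ≈ 12.2.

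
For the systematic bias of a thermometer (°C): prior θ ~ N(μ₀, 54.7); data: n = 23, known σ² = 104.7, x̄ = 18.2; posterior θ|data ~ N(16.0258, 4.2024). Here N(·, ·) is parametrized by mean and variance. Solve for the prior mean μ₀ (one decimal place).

The posterior mean is a precision-weighted average: μ_n = (τ₀μ₀ + τ_data·x̄)/(τ₀+τ_data), with τ₀=1/σ₀² and τ_data=n/σ².
Here τ₀ = 1/54.7 = 0.018282 and τ_data = 23/104.7 = 0.219675, so τ_n = 0.237957.
Rearranging for μ₀: μ₀ = (μ_n·τ_n − τ_data·x̄)/τ₀ = (16.0258·0.237957 − 0.219675·18.2) / 0.018282 = -0.184634/0.018282 ≈ -10.1.

μ₀ = -10.1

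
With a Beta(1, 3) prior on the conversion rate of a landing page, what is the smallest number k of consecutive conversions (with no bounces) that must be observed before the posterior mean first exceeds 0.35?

After k conversions and 0 bounces the posterior is Beta(1+k, 3), with mean (1+k)/(1+3+k).
Set (1+k)/(4+k) > 0.35 and solve: k > (0.35·4 − 1)/(1 − 0.35) = 0.615.
The smallest integer exceeding 0.615 is 1, and checking k=1: (2)/(5) = 0.4000 > 0.35.

k = 1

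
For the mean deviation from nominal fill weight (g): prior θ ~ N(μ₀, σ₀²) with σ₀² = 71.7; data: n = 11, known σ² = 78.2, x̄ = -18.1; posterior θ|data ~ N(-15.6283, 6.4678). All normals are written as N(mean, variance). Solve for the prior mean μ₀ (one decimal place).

μ₀ = 9.3

The posterior mean is a precision-weighted average: μ_n = (τ₀μ₀ + τ_data·x̄)/(τ₀+τ_data), with τ₀=1/σ₀² and τ_data=n/σ².
Here τ₀ = 1/71.7 = 0.013947 and τ_data = 11/78.2 = 0.140665, so τ_n = 0.154612.
Rearranging for μ₀: μ₀ = (μ_n·τ_n − τ_data·x̄)/τ₀ = (-15.6283·0.154612 − 0.140665·-18.1) / 0.013947 = 0.129714/0.013947 ≈ 9.3.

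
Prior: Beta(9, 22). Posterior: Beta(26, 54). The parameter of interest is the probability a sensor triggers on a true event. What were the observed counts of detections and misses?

17 detections and 32 misses

Under Beta–binomial conjugacy the posterior parameters are (α+s, β+f).
Match parameters: s=26−9=17, f=54−22=32.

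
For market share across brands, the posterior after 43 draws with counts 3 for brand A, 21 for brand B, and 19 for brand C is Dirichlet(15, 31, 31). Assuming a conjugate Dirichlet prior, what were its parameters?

Dirichlet(12, 10, 12)

For a Dirichlet(α) prior with multinomial counts c, the posterior is Dirichlet(α + c) componentwise.
Subtract each count from the matching posterior parameter: 15−3=12, 31−21=10, 31−19=12.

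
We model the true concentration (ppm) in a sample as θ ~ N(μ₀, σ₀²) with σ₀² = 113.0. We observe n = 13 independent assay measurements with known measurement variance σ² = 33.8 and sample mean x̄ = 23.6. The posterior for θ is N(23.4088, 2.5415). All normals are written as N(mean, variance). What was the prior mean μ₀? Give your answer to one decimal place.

μ₀ = 15.1

With known observation variance, the Normal–Normal posterior has precision τ_n = τ₀ + n/σ² and mean μ_n = (τ₀μ₀ + (n/σ²)x̄)/τ_n.
Here τ₀ = 1/113.0 = 0.008850 and τ_data = 13/33.8 = 0.384615, so τ_n = 0.393465.
Rearranging for μ₀: μ₀ = (μ_n·τ_n − τ_data·x̄)/τ₀ = (23.4088·0.393465 − 0.384615·23.6) / 0.008850 = 0.133629/0.008850 ≈ 15.1.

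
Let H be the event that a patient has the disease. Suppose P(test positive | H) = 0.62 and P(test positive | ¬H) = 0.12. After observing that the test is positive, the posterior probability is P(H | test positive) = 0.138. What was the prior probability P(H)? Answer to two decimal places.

In odds form, posterior odds = prior odds × likelihood ratio, so prior odds = posterior odds ÷ LR.
Posterior odds = 0.138/(1−0.138) = 0.1601. LR = 0.62/0.12 = 5.1667.
Prior odds = 0.1601/5.1667 = 0.0310, so P(H) = 0.0310/(1+0.0310) ≈ 0.03.

P(H) = 0.03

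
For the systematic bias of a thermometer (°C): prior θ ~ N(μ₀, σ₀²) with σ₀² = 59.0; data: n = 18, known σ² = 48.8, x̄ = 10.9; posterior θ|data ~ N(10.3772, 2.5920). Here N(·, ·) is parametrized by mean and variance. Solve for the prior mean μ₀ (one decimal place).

μ₀ = -1.0

The posterior mean is a precision-weighted average: μ_n = (τ₀μ₀ + τ_data·x̄)/(τ₀+τ_data), with τ₀=1/σ₀² and τ_data=n/σ².
Here τ₀ = 1/59.0 = 0.016949 and τ_data = 18/48.8 = 0.368852, so τ_n = 0.385801.
Rearranging for μ₀: μ₀ = (μ_n·τ_n − τ_data·x̄)/τ₀ = (10.3772·0.385801 − 0.368852·10.9) / 0.016949 = -0.016953/0.016949 ≈ -1.0.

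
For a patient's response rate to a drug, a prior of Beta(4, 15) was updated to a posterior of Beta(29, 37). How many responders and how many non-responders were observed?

25 responders and 22 non-responders

A Beta(a, b) prior with s successes and f failures in binomial data gives a Beta(a+s, b+f) posterior.
Match parameters: s=29−4=25, f=37−15=22.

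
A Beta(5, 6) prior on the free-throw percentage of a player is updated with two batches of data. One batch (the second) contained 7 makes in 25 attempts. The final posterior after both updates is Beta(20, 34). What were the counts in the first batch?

8 makes and 10 misses

Because Beta–binomial updating is additive in the counts, the combined data contributed (α_post−α_prior, β_post−β_prior) successes and failures.
Total across both batches: 20−5=15 makes, 34−6=28 misses.
Subtract the second batch: 15−7=8 makes and 28−18=10 misses.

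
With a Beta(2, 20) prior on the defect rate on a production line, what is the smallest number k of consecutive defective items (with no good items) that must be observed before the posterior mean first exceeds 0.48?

After k defective items and 0 good items the posterior is Beta(2+k, 20), with mean (2+k)/(2+20+k).
Set (2+k)/(22+k) > 0.48 and solve: k > (0.48·22 − 2)/(1 − 0.48) = 16.462.
The smallest integer exceeding 16.462 is 17, and checking k=17: (19)/(39) = 0.4872 > 0.48.

k = 17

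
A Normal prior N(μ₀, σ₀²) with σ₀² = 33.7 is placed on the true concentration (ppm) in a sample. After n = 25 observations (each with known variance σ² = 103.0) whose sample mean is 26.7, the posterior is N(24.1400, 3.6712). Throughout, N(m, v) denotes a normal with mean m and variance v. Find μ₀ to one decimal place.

μ₀ = 3.2

The posterior mean is a precision-weighted average: μ_n = (τ₀μ₀ + τ_data·x̄)/(τ₀+τ_data), with τ₀=1/σ₀² and τ_data=n/σ².
Here τ₀ = 1/33.7 = 0.029674 and τ_data = 25/103.0 = 0.242718, so τ_n = 0.272392.
Rearranging for μ₀: μ₀ = (μ_n·τ_n − τ_data·x̄)/τ₀ = (24.1400·0.272392 − 0.242718·26.7) / 0.029674 = 0.094972/0.029674 ≈ 3.2.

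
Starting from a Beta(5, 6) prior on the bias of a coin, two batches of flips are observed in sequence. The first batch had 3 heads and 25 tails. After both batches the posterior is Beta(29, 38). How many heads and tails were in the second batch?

21 heads and 7 tails

Because Beta–binomial updating is additive in the counts, the combined data contributed (α_post−α_prior, β_post−β_prior) successes and failures.
Total across both batches: 29−5=24 heads, 38−6=32 tails.
Subtract the first batch: 24−3=21 heads and 32−25=7 tails.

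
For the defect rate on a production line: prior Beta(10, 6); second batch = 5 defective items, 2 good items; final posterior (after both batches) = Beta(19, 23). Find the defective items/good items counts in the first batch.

Sequential conjugate updates are equivalent to a single update on the pooled data, so total successes = posterior α − prior α and total failures = posterior β − prior β.
Total across both batches: 19−10=9 defective items, 23−6=17 good items.
Subtract the second batch: 9−5=4 defective items and 17−2=15 good items.

4 defective items and 15 good items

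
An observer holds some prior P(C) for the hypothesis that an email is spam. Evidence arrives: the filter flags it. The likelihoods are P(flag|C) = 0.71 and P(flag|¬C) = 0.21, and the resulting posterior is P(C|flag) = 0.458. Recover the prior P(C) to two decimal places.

Bayes' rule in odds form gives O(C|E) = O(C)·[P(E|C)/P(E|¬C)], hence O(C) = O(C|E)/LR.
Posterior odds = 0.458/(1−0.458) = 0.8450. LR = 0.71/0.21 = 3.3810.
Prior odds = 0.8450/3.3810 = 0.2499, so P(C) = 0.2499/(1+0.2499) ≈ 0.20.

P(C) = 0.20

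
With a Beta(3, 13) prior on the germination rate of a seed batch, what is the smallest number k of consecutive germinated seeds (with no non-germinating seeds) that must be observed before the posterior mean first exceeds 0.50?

k = 11

After k germinated seeds and 0 non-germinating seeds the posterior is Beta(3+k, 13), with mean (3+k)/(3+13+k).
Set (3+k)/(16+k) > 0.50 and solve: k > (0.50·16 − 3)/(1 − 0.50) = 10.000.
The smallest integer exceeding 10.000 is 11, and checking k=11: (14)/(27) = 0.5185 > 0.50.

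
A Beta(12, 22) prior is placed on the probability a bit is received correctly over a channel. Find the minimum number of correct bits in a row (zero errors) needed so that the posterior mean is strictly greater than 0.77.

k = 62

After k correct bits and 0 errors the posterior is Beta(12+k, 22), with mean (12+k)/(12+22+k).
Set (12+k)/(34+k) > 0.77 and solve: k > (0.77·34 − 12)/(1 − 0.77) = 61.652.
The smallest integer exceeding 61.652 is 62.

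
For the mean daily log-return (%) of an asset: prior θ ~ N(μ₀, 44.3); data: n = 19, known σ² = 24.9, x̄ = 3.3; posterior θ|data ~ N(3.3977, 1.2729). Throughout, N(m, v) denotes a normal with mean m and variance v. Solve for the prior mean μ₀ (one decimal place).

With known observation variance, the Normal–Normal posterior has precision τ_n = τ₀ + n/σ² and mean μ_n = (τ₀μ₀ + (n/σ²)x̄)/τ_n.
Here τ₀ = 1/44.3 = 0.022573 and τ_data = 19/24.9 = 0.763052, so τ_n = 0.785625.
Rearranging for μ₀: μ₀ = (μ_n·τ_n − τ_data·x̄)/τ₀ = (3.3977·0.785625 − 0.763052·3.3) / 0.022573 = 0.151246/0.022573 ≈ 6.7.

μ₀ = 6.7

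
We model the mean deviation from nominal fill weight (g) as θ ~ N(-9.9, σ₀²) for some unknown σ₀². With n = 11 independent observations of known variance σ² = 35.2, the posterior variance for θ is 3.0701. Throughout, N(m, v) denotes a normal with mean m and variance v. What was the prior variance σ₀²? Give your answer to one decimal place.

Posterior precision equals prior precision plus data precision: 1/σ_n² = 1/σ₀² + n/σ².
So 1/σ₀² = 1/3.0701 − 11/35.2 = 0.325722 − 0.312500 = 0.013222.
Hence σ₀² = 1/0.013222 ≈ 75.6.

σ₀² = 75.6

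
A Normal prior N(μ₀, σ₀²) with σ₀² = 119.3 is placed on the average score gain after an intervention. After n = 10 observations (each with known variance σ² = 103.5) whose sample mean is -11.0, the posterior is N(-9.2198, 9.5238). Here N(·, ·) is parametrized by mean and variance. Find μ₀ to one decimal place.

μ₀ = 11.3

With known observation variance, the Normal–Normal posterior has precision τ_n = τ₀ + n/σ² and mean μ_n = (τ₀μ₀ + (n/σ²)x̄)/τ_n.
Here τ₀ = 1/119.3 = 0.008382 and τ_data = 10/103.5 = 0.096618, so τ_n = 0.105000.
Rearranging for μ₀: μ₀ = (μ_n·τ_n − τ_data·x̄)/τ₀ = (-9.2198·0.105000 − 0.096618·-11.0) / 0.008382 = 0.094719/0.008382 ≈ 11.3.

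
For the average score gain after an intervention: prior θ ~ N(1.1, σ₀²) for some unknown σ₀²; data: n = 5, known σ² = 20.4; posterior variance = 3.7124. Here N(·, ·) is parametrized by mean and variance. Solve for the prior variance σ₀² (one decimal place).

σ₀² = 41.2

Posterior precision equals prior precision plus data precision: 1/σ_n² = 1/σ₀² + n/σ².
So 1/σ₀² = 1/3.7124 − 5/20.4 = 0.269368 − 0.245098 = 0.024270.
Hence σ₀² = 1/0.024270 ≈ 41.2.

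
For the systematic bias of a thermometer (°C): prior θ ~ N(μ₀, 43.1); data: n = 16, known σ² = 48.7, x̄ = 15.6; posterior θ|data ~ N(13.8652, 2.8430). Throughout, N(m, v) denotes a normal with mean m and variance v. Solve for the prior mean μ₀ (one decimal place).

With known observation variance, the Normal–Normal posterior has precision τ_n = τ₀ + n/σ² and mean μ_n = (τ₀μ₀ + (n/σ²)x̄)/τ_n.
Here τ₀ = 1/43.1 = 0.023202 and τ_data = 16/48.7 = 0.328542, so τ_n = 0.351744.
Rearranging for μ₀: μ₀ = (μ_n·τ_n − τ_data·x̄)/τ₀ = (13.8652·0.351744 − 0.328542·15.6) / 0.023202 = -0.248254/0.023202 ≈ -10.7.

μ₀ = -10.7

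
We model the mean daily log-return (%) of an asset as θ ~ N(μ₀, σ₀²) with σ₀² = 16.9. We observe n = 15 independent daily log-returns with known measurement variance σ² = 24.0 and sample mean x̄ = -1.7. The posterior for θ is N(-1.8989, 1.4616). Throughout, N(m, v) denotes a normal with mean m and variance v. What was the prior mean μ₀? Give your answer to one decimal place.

μ₀ = -4.0

With known observation variance, the Normal–Normal posterior has precision τ_n = τ₀ + n/σ² and mean μ_n = (τ₀μ₀ + (n/σ²)x̄)/τ_n.
Here τ₀ = 1/16.9 = 0.059172 and τ_data = 15/24.0 = 0.625000, so τ_n = 0.684172.
Rearranging for μ₀: μ₀ = (μ_n·τ_n − τ_data·x̄)/τ₀ = (-1.8989·0.684172 − 0.625000·-1.7) / 0.059172 = -0.236674/0.059172 ≈ -4.0.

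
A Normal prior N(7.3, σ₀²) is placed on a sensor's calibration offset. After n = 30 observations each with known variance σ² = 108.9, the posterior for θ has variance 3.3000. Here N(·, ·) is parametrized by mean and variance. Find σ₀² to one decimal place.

σ₀² = 36.3

Posterior precision equals prior precision plus data precision: 1/σ_n² = 1/σ₀² + n/σ².
So 1/σ₀² = 1/3.3000 − 30/108.9 = 0.303030 − 0.275482 = 0.027548.
Hence σ₀² = 1/0.027548 ≈ 36.3.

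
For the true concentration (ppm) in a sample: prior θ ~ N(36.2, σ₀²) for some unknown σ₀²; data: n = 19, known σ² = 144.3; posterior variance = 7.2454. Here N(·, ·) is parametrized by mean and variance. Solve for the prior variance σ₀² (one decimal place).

σ₀² = 157.5

Posterior precision equals prior precision plus data precision: 1/σ_n² = 1/σ₀² + n/σ².
So 1/σ₀² = 1/7.2454 − 19/144.3 = 0.138019 − 0.131670 = 0.006349.
Hence σ₀² = 1/0.006349 ≈ 157.5.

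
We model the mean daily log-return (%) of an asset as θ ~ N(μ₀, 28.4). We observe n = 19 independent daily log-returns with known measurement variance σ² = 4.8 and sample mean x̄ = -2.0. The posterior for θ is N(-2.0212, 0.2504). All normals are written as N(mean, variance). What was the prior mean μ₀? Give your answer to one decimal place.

The posterior mean is a precision-weighted average: μ_n = (τ₀μ₀ + τ_data·x̄)/(τ₀+τ_data), with τ₀=1/σ₀² and τ_data=n/σ².
Here τ₀ = 1/28.4 = 0.035211 and τ_data = 19/4.8 = 3.958333, so τ_n = 3.993544.
Rearranging for μ₀: μ₀ = (μ_n·τ_n − τ_data·x̄)/τ₀ = (-2.0212·3.993544 − 3.958333·-2.0) / 0.035211 = -0.155085/0.035211 ≈ -4.4.

μ₀ = -4.4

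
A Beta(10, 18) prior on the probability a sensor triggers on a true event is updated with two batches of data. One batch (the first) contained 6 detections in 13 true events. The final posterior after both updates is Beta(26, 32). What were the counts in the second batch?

Because Beta–binomial updating is additive in the counts, the combined data contributed (α_post−α_prior, β_post−β_prior) successes and failures.
Total across both batches: 26−10=16 detections, 32−18=14 misses.
Subtract the first batch: 16−6=10 detections and 14−7=7 misses.

10 detections and 7 misses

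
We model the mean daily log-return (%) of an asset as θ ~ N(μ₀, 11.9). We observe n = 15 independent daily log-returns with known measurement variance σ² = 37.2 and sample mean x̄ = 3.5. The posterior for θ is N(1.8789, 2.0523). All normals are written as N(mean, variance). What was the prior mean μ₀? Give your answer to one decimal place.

μ₀ = -5.9

With known observation variance, the Normal–Normal posterior has precision τ_n = τ₀ + n/σ² and mean μ_n = (τ₀μ₀ + (n/σ²)x̄)/τ_n.
Here τ₀ = 1/11.9 = 0.084034 and τ_data = 15/37.2 = 0.403226, so τ_n = 0.487260.
Rearranging for μ₀: μ₀ = (μ_n·τ_n − τ_data·x̄)/τ₀ = (1.8789·0.487260 − 0.403226·3.5) / 0.084034 = -0.495778/0.084034 ≈ -5.9.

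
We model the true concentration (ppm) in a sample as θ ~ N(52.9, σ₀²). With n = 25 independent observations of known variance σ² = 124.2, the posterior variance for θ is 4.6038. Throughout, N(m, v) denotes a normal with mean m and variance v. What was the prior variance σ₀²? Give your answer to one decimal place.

For the Normal–Normal model with known σ², precisions add: τ_n = τ₀ + n/σ².
So 1/σ₀² = 1/4.6038 − 25/124.2 = 0.217212 − 0.201288 = 0.015924.
Hence σ₀² = 1/0.015924 ≈ 62.8.

σ₀² = 62.8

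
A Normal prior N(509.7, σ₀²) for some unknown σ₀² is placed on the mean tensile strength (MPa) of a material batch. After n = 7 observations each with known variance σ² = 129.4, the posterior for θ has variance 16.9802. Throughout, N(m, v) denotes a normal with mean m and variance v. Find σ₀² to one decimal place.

σ₀² = 208.5

For the Normal–Normal model with known σ², precisions add: τ_n = τ₀ + n/σ².
So 1/σ₀² = 1/16.9802 − 7/129.4 = 0.058892 − 0.054096 = 0.004796.
Hence σ₀² = 1/0.004796 ≈ 208.5.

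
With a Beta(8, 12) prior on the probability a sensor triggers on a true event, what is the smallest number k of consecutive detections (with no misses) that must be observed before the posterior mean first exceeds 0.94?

k = 181

After k detections and 0 misses the posterior is Beta(8+k, 12), with mean (8+k)/(8+12+k).
Set (8+k)/(20+k) > 0.94 and solve: k > (0.94·20 − 8)/(1 − 0.94) = 180.000.
The smallest integer exceeding 180.000 is 181, and checking k=181: (189)/(201) = 0.9403 > 0.94.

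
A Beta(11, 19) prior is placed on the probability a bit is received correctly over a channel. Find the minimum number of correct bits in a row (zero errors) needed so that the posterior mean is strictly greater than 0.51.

k = 9

After k correct bits and 0 errors the posterior is Beta(11+k, 19), with mean (11+k)/(11+19+k).
Set (11+k)/(30+k) > 0.51 and solve: k > (0.51·30 − 11)/(1 − 0.51) = 8.776.
The smallest integer exceeding 8.776 is 9.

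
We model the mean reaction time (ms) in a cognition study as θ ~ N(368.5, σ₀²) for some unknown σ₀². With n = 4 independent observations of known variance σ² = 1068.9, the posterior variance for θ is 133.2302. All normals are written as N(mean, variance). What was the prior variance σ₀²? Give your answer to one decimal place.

σ₀² = 265.7

For the Normal–Normal model with known σ², precisions add: τ_n = τ₀ + n/σ².
So 1/σ₀² = 1/133.2302 − 4/1068.9 = 0.007506 − 0.003742 = 0.003764.
Hence σ₀² = 1/0.003764 ≈ 265.7.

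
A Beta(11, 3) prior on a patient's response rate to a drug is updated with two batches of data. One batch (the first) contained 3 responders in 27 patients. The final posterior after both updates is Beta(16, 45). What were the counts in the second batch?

2 responders and 18 non-responders

Because Beta–binomial updating is additive in the counts, the combined data contributed (α_post−α_prior, β_post−β_prior) successes and failures.
Total across both batches: 16−11=5 responders, 45−3=42 non-responders.
Subtract the first batch: 5−3=2 responders and 42−24=18 non-responders.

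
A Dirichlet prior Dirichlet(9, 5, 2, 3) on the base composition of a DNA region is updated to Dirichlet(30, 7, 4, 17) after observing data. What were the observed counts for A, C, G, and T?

counts (21, 2, 2, 14)

For a Dirichlet(α) prior with multinomial counts c, the posterior is Dirichlet(α + c) componentwise.
Counts are posterior − prior componentwise: 30−9=21, 7−5=2, 4−2=2, 17−3=14.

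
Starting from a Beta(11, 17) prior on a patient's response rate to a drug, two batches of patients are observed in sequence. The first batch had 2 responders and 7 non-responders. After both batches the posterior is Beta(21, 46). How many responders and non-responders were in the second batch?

8 responders and 22 non-responders

Because Beta–binomial updating is additive in the counts, the combined data contributed (α_post−α_prior, β_post−β_prior) successes and failures.
Total across both batches: 21−11=10 responders, 46−17=29 non-responders.
Subtract the first batch: 10−2=8 responders and 29−7=22 non-responders.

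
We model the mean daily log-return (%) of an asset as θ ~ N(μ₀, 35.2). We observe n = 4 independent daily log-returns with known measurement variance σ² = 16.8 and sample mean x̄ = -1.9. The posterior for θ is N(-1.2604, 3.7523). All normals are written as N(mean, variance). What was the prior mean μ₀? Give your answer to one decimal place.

μ₀ = 4.1

The posterior mean is a precision-weighted average: μ_n = (τ₀μ₀ + τ_data·x̄)/(τ₀+τ_data), with τ₀=1/σ₀² and τ_data=n/σ².
Here τ₀ = 1/35.2 = 0.028409 and τ_data = 4/16.8 = 0.238095, so τ_n = 0.266504.
Rearranging for μ₀: μ₀ = (μ_n·τ_n − τ_data·x̄)/τ₀ = (-1.2604·0.266504 − 0.238095·-1.9) / 0.028409 = 0.116479/0.028409 ≈ 4.1.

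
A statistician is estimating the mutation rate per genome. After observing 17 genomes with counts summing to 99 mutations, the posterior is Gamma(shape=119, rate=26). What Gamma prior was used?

Gamma(shape=20, rate=9)

Gamma–Poisson conjugacy: posterior shape = α + Σxᵢ, posterior rate = β + n.
So α = 119 − 99 = 20 and β = 26 − 17 = 9.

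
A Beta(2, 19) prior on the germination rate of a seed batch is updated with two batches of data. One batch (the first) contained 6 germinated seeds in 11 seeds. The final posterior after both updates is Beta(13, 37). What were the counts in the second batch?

Sequential conjugate updates are equivalent to a single update on the pooled data, so total successes = posterior α − prior α and total failures = posterior β − prior β.
Total across both batches: 13−2=11 germinated seeds, 37−19=18 non-germinating seeds.
Subtract the first batch: 11−6=5 germinated seeds and 18−5=13 non-germinating seeds.

5 germinated seeds and 13 non-germinating seeds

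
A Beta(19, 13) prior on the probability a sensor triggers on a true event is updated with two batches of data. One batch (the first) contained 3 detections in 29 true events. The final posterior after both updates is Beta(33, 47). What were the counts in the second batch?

11 detections and 8 misses

Sequential conjugate updates are equivalent to a single update on the pooled data, so total successes = posterior α − prior α and total failures = posterior β − prior β.
Total across both batches: 33−19=14 detections, 47−13=34 misses.
Subtract the first batch: 14−3=11 detections and 34−26=8 misses.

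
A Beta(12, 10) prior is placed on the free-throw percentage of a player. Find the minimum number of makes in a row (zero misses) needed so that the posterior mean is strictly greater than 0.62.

k = 5

After k makes and 0 misses the posterior is Beta(12+k, 10), with mean (12+k)/(12+10+k).
Set (12+k)/(22+k) > 0.62 and solve: k > (0.62·22 − 12)/(1 − 0.62) = 4.316.
The smallest integer exceeding 4.316 is 5, and checking k=5: (17)/(27) = 0.6296 > 0.62.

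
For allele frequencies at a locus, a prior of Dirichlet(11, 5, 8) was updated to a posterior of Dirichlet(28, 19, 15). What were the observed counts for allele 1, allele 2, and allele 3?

counts (17, 14, 7)

For a Dirichlet(α) prior with multinomial counts c, the posterior is Dirichlet(α + c) componentwise.
Counts are posterior − prior componentwise: 28−11=17, 19−5=14, 15−8=7.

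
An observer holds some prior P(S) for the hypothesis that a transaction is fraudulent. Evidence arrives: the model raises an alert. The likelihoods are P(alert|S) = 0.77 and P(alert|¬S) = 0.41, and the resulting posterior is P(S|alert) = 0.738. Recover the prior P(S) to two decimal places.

In odds form, posterior odds = prior odds × likelihood ratio, so prior odds = posterior odds ÷ LR.
Posterior odds = 0.738/(1−0.738) = 2.8168. LR = 0.77/0.41 = 1.8780.
Prior odds = 2.8168/1.8780 = 1.4999, so P(S) = 1.4999/(1+1.4999) ≈ 0.60.

P(S) = 0.60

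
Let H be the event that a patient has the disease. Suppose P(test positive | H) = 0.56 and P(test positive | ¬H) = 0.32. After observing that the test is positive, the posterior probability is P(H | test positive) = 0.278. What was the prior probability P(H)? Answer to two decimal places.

In odds form, posterior odds = prior odds × likelihood ratio, so prior odds = posterior odds ÷ LR.
Posterior odds = 0.278/(1−0.278) = 0.3850. LR = 0.56/0.32 = 1.7500.
Prior odds = 0.3850/1.7500 = 0.2200, so P(H) = 0.2200/(1+0.2200) ≈ 0.18.

P(H) = 0.18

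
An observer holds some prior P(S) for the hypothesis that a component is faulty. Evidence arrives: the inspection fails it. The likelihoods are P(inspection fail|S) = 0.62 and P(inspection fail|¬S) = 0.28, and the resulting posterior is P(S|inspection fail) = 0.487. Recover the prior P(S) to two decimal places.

P(S) = 0.30

Bayes' rule in odds form gives O(S|E) = O(S)·[P(E|S)/P(E|¬S)], hence O(S) = O(S|E)/LR.
Posterior odds = 0.487/(1−0.487) = 0.9493. LR = 0.62/0.28 = 2.2143.
Prior odds = 0.9493/2.2143 = 0.4287, so P(S) = 0.4287/(1+0.4287) ≈ 0.30.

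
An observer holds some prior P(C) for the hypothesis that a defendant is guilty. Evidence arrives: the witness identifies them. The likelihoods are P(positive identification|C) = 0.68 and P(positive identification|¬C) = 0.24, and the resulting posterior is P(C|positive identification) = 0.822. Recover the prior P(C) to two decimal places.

P(C) = 0.62

In odds form, posterior odds = prior odds × likelihood ratio, so prior odds = posterior odds ÷ LR.
Posterior odds = 0.822/(1−0.822) = 4.6180. LR = 0.68/0.24 = 2.8333.
Prior odds = 4.6180/2.8333 = 1.6299, so P(C) = 1.6299/(1+1.6299) ≈ 0.62.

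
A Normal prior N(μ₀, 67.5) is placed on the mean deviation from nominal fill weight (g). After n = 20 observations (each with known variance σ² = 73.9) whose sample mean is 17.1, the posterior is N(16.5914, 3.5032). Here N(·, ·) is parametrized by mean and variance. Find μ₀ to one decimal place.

The posterior mean is a precision-weighted average: μ_n = (τ₀μ₀ + τ_data·x̄)/(τ₀+τ_data), with τ₀=1/σ₀² and τ_data=n/σ².
Here τ₀ = 1/67.5 = 0.014815 and τ_data = 20/73.9 = 0.270636, so τ_n = 0.285451.
Rearranging for μ₀: μ₀ = (μ_n·τ_n − τ_data·x̄)/τ₀ = (16.5914·0.285451 − 0.270636·17.1) / 0.014815 = 0.108156/0.014815 ≈ 7.3.

μ₀ = 7.3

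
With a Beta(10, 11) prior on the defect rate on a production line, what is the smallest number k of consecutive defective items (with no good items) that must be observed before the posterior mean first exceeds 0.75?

After k defective items and 0 good items the posterior is Beta(10+k, 11), with mean (10+k)/(10+11+k).
Set (10+k)/(21+k) > 0.75 and solve: k > (0.75·21 − 10)/(1 − 0.75) = 23.000.
The smallest integer exceeding 23.000 is 24.

k = 24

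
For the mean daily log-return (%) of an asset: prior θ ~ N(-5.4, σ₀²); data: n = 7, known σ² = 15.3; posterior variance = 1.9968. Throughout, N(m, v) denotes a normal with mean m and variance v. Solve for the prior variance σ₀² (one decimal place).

σ₀² = 23.1

For the Normal–Normal model with known σ², precisions add: τ_n = τ₀ + n/σ².
So 1/σ₀² = 1/1.9968 − 7/15.3 = 0.500801 − 0.457516 = 0.043285.
Hence σ₀² = 1/0.043285 ≈ 23.1.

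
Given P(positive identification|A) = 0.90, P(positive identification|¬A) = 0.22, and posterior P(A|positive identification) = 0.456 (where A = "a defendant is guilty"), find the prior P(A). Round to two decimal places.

Bayes' rule in odds form gives O(A|E) = O(A)·[P(E|A)/P(E|¬A)], hence O(A) = O(A|E)/LR.
Posterior odds = 0.456/(1−0.456) = 0.8382. LR = 0.90/0.22 = 4.0909.
Prior odds = 0.8382/4.0909 = 0.2049, so P(A) = 0.2049/(1+0.2049) ≈ 0.17.

P(A) = 0.17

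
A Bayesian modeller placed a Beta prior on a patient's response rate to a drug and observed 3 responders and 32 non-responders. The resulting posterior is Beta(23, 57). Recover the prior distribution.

Beta is conjugate to the binomial likelihood: posterior = Beta(α+s, β+f).
So α = 23 − 3 = 20 and β = 57 − 32 = 25.

Beta(20, 25)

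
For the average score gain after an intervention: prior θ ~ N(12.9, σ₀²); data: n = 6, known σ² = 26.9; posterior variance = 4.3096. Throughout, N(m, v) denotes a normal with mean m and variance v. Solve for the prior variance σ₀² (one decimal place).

σ₀² = 111.2

Posterior precision equals prior precision plus data precision: 1/σ_n² = 1/σ₀² + n/σ².
So 1/σ₀² = 1/4.3096 − 6/26.9 = 0.232040 − 0.223048 = 0.008992.
Hence σ₀² = 1/0.008992 ≈ 111.2.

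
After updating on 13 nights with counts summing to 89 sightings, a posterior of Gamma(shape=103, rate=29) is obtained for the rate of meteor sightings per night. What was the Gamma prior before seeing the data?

Gamma(shape=14, rate=16)

A Gamma(α, β) prior (rate parametrization) on a Poisson rate with n observations summing to S gives posterior Gamma(α+S, β+n).
So α = 103 − 89 = 14 and β = 29 − 13 = 16.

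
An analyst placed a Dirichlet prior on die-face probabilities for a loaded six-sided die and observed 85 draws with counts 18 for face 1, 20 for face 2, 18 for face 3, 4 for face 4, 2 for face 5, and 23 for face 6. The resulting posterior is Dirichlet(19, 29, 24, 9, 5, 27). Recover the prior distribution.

Dirichlet(1, 9, 6, 5, 3, 4)

For a Dirichlet(α) prior with multinomial counts c, the posterior is Dirichlet(α + c) componentwise.
Subtract each count from the matching posterior parameter: 19−18=1, 29−20=9, 24−18=6, 9−4=5, 5−2=3, 27−23=4.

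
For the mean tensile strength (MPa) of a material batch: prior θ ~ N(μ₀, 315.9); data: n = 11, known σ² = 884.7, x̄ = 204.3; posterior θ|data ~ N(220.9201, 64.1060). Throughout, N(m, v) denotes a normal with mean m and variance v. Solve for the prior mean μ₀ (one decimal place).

μ₀ = 286.2

The posterior mean is a precision-weighted average: μ_n = (τ₀μ₀ + τ_data·x̄)/(τ₀+τ_data), with τ₀=1/σ₀² and τ_data=n/σ².
Here τ₀ = 1/315.9 = 0.003166 and τ_data = 11/884.7 = 0.012434, so τ_n = 0.015600.
Rearranging for μ₀: μ₀ = (μ_n·τ_n − τ_data·x̄)/τ₀ = (220.9201·0.015600 − 0.012434·204.3) / 0.003166 = 0.906087/0.003166 ≈ 286.2.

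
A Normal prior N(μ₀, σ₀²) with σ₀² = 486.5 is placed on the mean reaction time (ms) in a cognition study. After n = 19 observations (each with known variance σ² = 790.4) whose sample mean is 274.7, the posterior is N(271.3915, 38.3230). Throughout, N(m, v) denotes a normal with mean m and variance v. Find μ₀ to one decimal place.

The posterior mean is a precision-weighted average: μ_n = (τ₀μ₀ + τ_data·x̄)/(τ₀+τ_data), with τ₀=1/σ₀² and τ_data=n/σ².
Here τ₀ = 1/486.5 = 0.002055 and τ_data = 19/790.4 = 0.024038, so τ_n = 0.026093.
Rearranging for μ₀: μ₀ = (μ_n·τ_n − τ_data·x̄)/τ₀ = (271.3915·0.026093 − 0.024038·274.7) / 0.002055 = 0.478180/0.002055 ≈ 232.7.

μ₀ = 232.7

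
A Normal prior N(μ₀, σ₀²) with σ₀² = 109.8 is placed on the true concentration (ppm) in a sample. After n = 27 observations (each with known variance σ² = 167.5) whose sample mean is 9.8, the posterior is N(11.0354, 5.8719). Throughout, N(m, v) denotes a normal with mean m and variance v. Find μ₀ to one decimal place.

μ₀ = 32.9

With known observation variance, the Normal–Normal posterior has precision τ_n = τ₀ + n/σ² and mean μ_n = (τ₀μ₀ + (n/σ²)x̄)/τ_n.
Here τ₀ = 1/109.8 = 0.009107 and τ_data = 27/167.5 = 0.161194, so τ_n = 0.170301.
Rearranging for μ₀: μ₀ = (μ_n·τ_n − τ_data·x̄)/τ₀ = (11.0354·0.170301 − 0.161194·9.8) / 0.009107 = 0.299638/0.009107 ≈ 32.9.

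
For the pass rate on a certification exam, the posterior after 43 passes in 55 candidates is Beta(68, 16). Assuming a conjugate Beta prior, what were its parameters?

Beta is conjugate to the binomial likelihood: posterior = Beta(α+s, β+f).
Subtract the data counts: 68−43=25, 16−12=4.

Beta(25, 4)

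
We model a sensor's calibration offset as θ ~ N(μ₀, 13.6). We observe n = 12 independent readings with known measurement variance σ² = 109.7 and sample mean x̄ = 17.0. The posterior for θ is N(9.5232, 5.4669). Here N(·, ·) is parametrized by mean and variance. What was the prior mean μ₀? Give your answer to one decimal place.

μ₀ = -1.6

The posterior mean is a precision-weighted average: μ_n = (τ₀μ₀ + τ_data·x̄)/(τ₀+τ_data), with τ₀=1/σ₀² and τ_data=n/σ².
Here τ₀ = 1/13.6 = 0.073529 and τ_data = 12/109.7 = 0.109389, so τ_n = 0.182918.
Rearranging for μ₀: μ₀ = (μ_n·τ_n − τ_data·x̄)/τ₀ = (9.5232·0.182918 − 0.109389·17.0) / 0.073529 = -0.117648/0.073529 ≈ -1.6.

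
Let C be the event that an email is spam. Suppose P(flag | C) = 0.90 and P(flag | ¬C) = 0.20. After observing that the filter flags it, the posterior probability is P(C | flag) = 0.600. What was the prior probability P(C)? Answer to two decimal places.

P(C) = 0.25

In odds form, posterior odds = prior odds × likelihood ratio, so prior odds = posterior odds ÷ LR.
Posterior odds = 0.600/(1−0.600) = 1.5000. LR = 0.90/0.20 = 4.5000.
Prior odds = 1.5000/4.5000 = 0.3333, so P(C) = 0.3333/(1+0.3333) ≈ 0.25.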